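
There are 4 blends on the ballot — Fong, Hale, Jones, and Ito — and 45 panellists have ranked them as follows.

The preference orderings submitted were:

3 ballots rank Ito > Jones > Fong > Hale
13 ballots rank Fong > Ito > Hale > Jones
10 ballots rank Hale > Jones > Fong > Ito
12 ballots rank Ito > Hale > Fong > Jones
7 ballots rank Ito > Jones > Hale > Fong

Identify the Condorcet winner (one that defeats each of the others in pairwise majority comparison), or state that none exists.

No Condorcet winner

Head-to-head results (45 voters total):
Fong vs Hale: Hale wins 29–16.
Fong vs Jones: Fong wins 25–20.
Fong vs Ito: Fong wins 23–22.
Hale vs Jones: Hale wins 35–10.
Hale vs Ito: Ito wins 35–10.
Jones vs Ito: Ito wins 35–10.
No candidate beats all others: Fong beats Ito beats Hale beats Fong, a majority cycle.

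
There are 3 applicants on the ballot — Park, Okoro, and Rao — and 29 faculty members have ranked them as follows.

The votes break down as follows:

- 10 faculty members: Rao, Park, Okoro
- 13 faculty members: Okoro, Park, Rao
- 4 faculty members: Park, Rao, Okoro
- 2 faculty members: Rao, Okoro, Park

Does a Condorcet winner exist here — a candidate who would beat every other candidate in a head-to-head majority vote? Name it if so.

There is no Condorcet winner

Head-to-head results (29 voters total):
Park vs Okoro: Okoro wins 15–14.
Park vs Rao: Park wins 17–12.
Okoro vs Rao: Rao wins 16–13.
No candidate beats all others: Park beats Rao beats Okoro beats Park, a majority cycle.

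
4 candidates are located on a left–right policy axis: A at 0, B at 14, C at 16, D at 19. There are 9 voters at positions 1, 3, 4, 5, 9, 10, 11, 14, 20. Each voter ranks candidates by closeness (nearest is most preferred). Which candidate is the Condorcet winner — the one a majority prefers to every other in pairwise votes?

B

With single-peaked preferences on a line, the Condorcet winner is the candidate closest to the median voter.
The median voter (position 9) is closest to B at 14.
Check: B vs D — voters closer to B: 8 of 9.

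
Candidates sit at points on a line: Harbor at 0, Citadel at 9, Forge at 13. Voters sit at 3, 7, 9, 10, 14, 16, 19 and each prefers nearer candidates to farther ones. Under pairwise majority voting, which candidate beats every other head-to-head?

With single-peaked preferences on a line, the Condorcet winner is the candidate closest to the median voter.
The median voter (position 10) is closest to Citadel at 9.
Check: Citadel vs Harbor — voters closer to Citadel: 6 of 7.

Citadel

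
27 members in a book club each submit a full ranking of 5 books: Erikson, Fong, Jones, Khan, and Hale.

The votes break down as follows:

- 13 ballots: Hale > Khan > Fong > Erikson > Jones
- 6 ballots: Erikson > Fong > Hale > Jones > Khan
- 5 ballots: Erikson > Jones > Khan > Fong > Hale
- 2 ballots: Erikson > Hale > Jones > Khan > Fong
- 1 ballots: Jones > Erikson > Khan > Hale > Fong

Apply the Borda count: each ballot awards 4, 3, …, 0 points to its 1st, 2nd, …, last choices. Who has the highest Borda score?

Hale

Borda scores:
  Erikson: 13·1 + 6·4 + 5·4 + 2·4 + 3 = 68
  Fong: 13·2 + 6·3 + 5·1 + 2·0 + 0 = 49
  Jones: 13·0 + 6·1 + 5·3 + 2·2 + 4 = 29
  Khan: 13·3 + 6·0 + 5·2 + 2·1 + 2 = 53
  Hale: 13·4 + 6·2 + 5·0 + 2·3 + 1 = 71
Hale has the highest total.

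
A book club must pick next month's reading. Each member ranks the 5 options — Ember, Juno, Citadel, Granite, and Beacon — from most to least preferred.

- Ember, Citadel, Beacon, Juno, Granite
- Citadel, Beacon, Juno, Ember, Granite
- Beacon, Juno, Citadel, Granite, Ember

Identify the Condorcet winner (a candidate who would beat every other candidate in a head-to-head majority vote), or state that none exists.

Citadel

Head-to-head results (3 voters total):
Ember vs Juno: Juno wins 2–1.
Ember vs Citadel: Citadel wins 2–1.
Ember vs Granite: Ember wins 2–1.
Ember vs Beacon: Beacon wins 2–1.
Juno vs Citadel: Citadel wins 2–1.
Juno vs Granite: Juno wins 3–0.
Juno vs Beacon: Beacon wins 3–0.
Citadel vs Granite: Citadel wins 3–0.
Citadel vs Beacon: Citadel wins 2–1.
Granite vs Beacon: Beacon wins 3–0.
Citadel beats each rival — Ember (2–1), Juno (2–1), Granite (3–0), Beacon (2–1) — so Citadel is the Condorcet winner.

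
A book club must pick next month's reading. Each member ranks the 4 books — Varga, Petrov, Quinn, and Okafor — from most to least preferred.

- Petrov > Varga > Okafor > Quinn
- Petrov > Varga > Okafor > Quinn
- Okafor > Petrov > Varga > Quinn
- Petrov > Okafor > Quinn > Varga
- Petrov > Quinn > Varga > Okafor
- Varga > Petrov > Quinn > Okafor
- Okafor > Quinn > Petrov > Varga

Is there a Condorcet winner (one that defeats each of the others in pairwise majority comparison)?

Head-to-head results (7 voters total):
Varga vs Petrov: Petrov wins 6–1.
Varga vs Quinn: Varga wins 4–3.
Varga vs Okafor: Varga wins 4–3.
Petrov vs Quinn: Petrov wins 6–1.
Petrov vs Okafor: Petrov wins 5–2.
Quinn vs Okafor: Okafor wins 5–2.
Petrov beats each rival — Varga (6–1), Quinn (6–1), Okafor (5–2) — so Petrov is the Condorcet winner.

Yes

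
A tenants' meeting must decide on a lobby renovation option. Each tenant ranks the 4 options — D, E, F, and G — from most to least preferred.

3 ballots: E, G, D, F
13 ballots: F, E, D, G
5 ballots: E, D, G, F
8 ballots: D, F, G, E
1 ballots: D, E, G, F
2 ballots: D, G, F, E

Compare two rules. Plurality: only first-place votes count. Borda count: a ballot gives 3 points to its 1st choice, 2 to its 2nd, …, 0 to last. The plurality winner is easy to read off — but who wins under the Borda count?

Plurality first-place counts: D 11, E 8, F 13, G 0 → F.
Borda totals: D 59, E 52, F 57, G 24 → D.

D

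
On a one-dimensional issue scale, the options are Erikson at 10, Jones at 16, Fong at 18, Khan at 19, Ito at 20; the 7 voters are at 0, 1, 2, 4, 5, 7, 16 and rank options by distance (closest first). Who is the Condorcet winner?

With single-peaked preferences on a line, the Condorcet winner is the candidate closest to the median voter.
The median voter (position 4) is closest to Erikson at 10.
Check: Erikson vs Khan — voters closer to Erikson: 6 of 7.

Erikson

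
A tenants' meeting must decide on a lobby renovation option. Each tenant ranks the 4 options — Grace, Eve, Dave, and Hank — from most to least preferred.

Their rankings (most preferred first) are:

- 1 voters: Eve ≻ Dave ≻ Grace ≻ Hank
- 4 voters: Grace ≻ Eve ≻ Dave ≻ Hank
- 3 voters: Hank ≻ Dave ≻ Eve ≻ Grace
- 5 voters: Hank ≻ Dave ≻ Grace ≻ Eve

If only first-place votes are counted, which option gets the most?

First-place vote totals:
  Grace: 4
  Eve: 1
  Dave: 0
  Hank: 8
Hank has the most first-place votes.

Hank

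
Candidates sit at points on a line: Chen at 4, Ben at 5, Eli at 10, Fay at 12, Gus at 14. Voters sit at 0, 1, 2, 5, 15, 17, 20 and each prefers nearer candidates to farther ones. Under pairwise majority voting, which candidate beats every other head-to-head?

With single-peaked preferences on a line, the Condorcet winner is the candidate closest to the median voter.
The median voter (position 5) is closest to Ben at 5.
Check: Ben vs Eli — voters closer to Ben: 4 of 7.

Ben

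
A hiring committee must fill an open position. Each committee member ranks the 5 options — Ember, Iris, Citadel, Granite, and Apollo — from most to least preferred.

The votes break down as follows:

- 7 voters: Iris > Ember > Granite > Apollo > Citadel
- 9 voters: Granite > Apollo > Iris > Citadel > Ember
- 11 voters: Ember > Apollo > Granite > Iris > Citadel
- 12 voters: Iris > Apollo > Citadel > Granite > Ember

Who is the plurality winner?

First-place vote totals:
  Ember: 11
  Iris: 19
  Citadel: 0
  Granite: 9
  Apollo: 0
Iris has the most first-place votes.

Iris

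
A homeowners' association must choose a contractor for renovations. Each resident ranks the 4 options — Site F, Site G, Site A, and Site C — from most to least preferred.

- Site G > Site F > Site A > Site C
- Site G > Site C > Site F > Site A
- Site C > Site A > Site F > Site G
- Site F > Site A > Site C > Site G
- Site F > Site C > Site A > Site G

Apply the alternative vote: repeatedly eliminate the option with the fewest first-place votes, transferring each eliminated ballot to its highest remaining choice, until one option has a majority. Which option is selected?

Site F

Round 1: Site F 2, Site G 2, Site C 1, Site A 0. Site A has the fewest and is eliminated.
Round 2: Site F 2, Site G 2, Site C 1. Site C has the fewest and is eliminated.
Round 3: Site F 3, Site G 2. Site F has a majority.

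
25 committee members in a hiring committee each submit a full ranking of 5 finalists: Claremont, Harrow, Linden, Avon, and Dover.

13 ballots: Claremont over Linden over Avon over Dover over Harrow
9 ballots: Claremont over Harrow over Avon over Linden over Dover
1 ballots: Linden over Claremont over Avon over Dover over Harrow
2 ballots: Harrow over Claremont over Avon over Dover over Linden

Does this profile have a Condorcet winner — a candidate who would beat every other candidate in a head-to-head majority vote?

Yes

Head-to-head results (25 voters total):
Claremont vs Harrow: Claremont wins 23–2.
Claremont vs Linden: Claremont wins 24–1.
Claremont vs Avon: Claremont wins 25–0.
Claremont vs Dover: Claremont wins 25–0.
Harrow vs Linden: Linden wins 14–11.
Harrow vs Avon: Avon wins 14–11.
Harrow vs Dover: Dover wins 14–11.
Linden vs Avon: Linden wins 14–11.
Linden vs Dover: Linden wins 23–2.
Avon vs Dover: Avon wins 25–0.
Claremont beats each rival — Harrow (23–2), Linden (24–1), Avon (25–0), Dover (25–0) — so Claremont is the Condorcet winner.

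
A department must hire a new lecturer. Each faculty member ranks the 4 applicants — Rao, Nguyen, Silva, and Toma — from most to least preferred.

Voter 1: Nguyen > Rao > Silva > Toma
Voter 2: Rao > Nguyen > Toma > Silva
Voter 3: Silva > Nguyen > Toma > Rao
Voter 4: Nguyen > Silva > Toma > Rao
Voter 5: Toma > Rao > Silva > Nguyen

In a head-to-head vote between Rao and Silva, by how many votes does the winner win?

1

Ballots ranking Rao above Silva: 3.
Ballots ranking Silva above Rao: 2.
Rao wins 3–2, a margin of 1.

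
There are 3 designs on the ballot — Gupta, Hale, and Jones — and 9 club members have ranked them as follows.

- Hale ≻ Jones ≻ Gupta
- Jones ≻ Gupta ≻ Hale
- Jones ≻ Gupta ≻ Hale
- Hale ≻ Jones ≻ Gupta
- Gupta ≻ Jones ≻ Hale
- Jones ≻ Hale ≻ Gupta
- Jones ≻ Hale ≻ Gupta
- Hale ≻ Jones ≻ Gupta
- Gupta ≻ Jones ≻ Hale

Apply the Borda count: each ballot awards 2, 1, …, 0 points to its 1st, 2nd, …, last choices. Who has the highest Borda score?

Jones

Borda scores:
  Gupta: 0 + 1 + 1 + 0 + 2 + 0 + 0 + 0 + 2 = 6
  Hale: 2 + 0 + 0 + 2 + 0 + 1 + 1 + 2 + 0 = 8
  Jones: 1 + 2 + 2 + 1 + 1 + 2 + 2 + 1 + 1 = 13
Jones has the highest total.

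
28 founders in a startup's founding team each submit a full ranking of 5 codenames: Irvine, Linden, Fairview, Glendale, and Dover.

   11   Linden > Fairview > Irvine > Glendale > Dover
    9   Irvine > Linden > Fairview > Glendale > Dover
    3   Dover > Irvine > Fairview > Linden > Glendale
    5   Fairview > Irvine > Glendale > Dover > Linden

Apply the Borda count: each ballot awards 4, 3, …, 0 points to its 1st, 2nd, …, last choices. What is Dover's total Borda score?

Borda scores:
  Irvine: 11·2 + 9·4 + 3·3 + 5·3 = 82
  Linden: 11·4 + 9·3 + 3·1 + 5·0 = 74
  Fairview: 11·3 + 9·2 + 3·2 + 5·4 = 77
  Glendale: 11·1 + 9·1 + 3·0 + 5·2 = 30
  Dover: 11·0 + 9·0 + 3·4 + 5·1 = 17

17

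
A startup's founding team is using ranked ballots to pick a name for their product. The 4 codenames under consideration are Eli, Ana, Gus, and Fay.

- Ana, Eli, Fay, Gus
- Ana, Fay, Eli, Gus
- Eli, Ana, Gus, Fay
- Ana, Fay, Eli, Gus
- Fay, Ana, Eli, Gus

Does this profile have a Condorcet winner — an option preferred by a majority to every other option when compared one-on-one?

Yes

Head-to-head results (5 voters total):
Eli vs Ana: Ana wins 4–1.
Eli vs Gus: Eli wins 5–0.
Eli vs Fay: Fay wins 3–2.
Ana vs Gus: Ana wins 5–0.
Ana vs Fay: Ana wins 4–1.
Gus vs Fay: Fay wins 4–1.
Ana beats each rival — Eli (4–1), Gus (5–0), Fay (4–1) — so Ana is the Condorcet winner.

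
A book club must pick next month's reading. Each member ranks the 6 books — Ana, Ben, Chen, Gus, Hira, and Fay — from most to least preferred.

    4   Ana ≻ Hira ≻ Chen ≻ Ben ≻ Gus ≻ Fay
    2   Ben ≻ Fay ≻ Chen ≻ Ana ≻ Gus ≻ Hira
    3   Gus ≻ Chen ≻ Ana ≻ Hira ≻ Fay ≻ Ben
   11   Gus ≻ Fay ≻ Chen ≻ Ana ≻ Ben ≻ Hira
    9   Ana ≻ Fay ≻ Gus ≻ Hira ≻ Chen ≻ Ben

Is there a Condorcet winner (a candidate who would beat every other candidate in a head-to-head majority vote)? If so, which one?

No Condorcet winner

Head-to-head results (29 voters total):
Ana vs Ben: Ana wins 27–2.
Ana vs Chen: Chen wins 16–13.
Ana vs Gus: Ana wins 15–14.
Ana vs Hira: Ana wins 29–0.
Ana vs Fay: Ana wins 16–13.
Ben vs Chen: Chen wins 27–2.
Ben vs Gus: Gus wins 23–6.
Ben vs Hira: Hira wins 16–13.
Ben vs Fay: Fay wins 23–6.
Chen vs Gus: Gus wins 23–6.
Chen vs Hira: Chen wins 16–13.
Chen vs Fay: Fay wins 22–7.
Gus vs Hira: Gus wins 25–4.
Gus vs Fay: Gus wins 18–11.
Hira vs Fay: Fay wins 22–7.
No candidate beats all others: Ana beats Gus beats Chen beats Ana, a majority cycle.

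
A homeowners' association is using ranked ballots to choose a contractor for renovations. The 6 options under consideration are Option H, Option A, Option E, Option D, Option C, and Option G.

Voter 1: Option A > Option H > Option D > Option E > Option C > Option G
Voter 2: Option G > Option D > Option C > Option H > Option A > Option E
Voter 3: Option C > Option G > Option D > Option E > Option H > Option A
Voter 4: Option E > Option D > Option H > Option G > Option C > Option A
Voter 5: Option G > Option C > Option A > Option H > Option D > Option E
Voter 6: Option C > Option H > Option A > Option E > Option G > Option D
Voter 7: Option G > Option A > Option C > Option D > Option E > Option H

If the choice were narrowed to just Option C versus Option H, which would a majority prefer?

Option C

Ballots ranking Option C above Option H: 5.
Ballots ranking Option H above Option C: 2.
Option C wins the head-to-head, 5–2.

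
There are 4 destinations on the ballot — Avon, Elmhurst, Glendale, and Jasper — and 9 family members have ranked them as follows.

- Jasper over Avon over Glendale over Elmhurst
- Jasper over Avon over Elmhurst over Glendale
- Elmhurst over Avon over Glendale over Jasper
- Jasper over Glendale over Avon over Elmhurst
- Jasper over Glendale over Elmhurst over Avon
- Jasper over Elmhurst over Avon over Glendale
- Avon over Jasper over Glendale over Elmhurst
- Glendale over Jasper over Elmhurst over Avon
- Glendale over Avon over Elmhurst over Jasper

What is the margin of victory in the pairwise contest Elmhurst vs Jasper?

Ballots ranking Elmhurst above Jasper: 2.
Ballots ranking Jasper above Elmhurst: 7.
Jasper wins 7–2, a margin of 5.

5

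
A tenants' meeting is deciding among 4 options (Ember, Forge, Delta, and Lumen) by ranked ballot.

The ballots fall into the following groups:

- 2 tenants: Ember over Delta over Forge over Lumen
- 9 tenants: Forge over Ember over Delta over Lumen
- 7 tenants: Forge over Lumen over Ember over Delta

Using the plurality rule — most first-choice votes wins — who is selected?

First-place vote totals:
  Ember: 2
  Forge: 16
  Delta: 0
  Lumen: 0
Forge has the most first-place votes.

Forge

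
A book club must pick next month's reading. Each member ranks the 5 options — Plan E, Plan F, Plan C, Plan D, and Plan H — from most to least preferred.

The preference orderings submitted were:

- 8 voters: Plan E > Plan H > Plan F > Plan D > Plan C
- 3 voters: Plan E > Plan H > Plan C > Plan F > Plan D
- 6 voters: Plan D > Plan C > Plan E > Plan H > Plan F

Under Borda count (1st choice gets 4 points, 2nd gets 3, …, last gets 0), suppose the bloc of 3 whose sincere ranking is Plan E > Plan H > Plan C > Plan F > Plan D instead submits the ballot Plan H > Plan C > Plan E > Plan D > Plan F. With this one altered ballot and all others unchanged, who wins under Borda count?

Borda totals with the altered ballot: Plan E 50, Plan F 16, Plan C 27, Plan D 35, Plan H 42.
The winner is unchanged: still Plan E.

Plan E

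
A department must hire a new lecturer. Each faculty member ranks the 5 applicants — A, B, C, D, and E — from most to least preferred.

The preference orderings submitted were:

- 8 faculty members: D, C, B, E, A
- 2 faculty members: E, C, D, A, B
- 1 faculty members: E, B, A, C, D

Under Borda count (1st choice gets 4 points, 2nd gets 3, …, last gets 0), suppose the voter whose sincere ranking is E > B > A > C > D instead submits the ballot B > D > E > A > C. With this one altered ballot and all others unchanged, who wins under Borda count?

D

Borda totals with the altered ballot: A 3, B 20, C 30, D 39, E 18.
The winner is unchanged: still D.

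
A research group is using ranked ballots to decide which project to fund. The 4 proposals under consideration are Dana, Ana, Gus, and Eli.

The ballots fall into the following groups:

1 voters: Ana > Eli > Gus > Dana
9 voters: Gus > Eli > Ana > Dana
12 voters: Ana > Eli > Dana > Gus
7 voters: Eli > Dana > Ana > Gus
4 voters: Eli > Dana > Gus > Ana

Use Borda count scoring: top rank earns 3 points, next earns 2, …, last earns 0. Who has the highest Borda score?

Eli

Borda scores:
  Dana: 0 + 9·0 + 12·1 + 7·2 + 4·2 = 34
  Ana: 3 + 9·1 + 12·3 + 7·1 + 4·0 = 55
  Gus: 1 + 9·3 + 12·0 + 7·0 + 4·1 = 32
  Eli: 2 + 9·2 + 12·2 + 7·3 + 4·3 = 77
Eli has the highest total.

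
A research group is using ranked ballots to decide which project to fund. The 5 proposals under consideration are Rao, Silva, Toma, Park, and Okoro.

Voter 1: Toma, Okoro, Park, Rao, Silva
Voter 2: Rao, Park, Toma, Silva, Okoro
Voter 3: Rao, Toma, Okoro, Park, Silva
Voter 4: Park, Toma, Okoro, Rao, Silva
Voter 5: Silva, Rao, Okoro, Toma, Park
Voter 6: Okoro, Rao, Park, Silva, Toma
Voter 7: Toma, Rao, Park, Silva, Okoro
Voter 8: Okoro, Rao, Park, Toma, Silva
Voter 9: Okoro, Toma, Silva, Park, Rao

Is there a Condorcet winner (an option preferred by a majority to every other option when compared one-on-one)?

Head-to-head results (9 voters total):
Rao vs Silva: Rao wins 7–2.
Rao vs Toma: Rao wins 5–4.
Rao vs Park: Rao wins 6–3.
Rao vs Okoro: Okoro wins 5–4.
Silva vs Toma: Toma wins 7–2.
Silva vs Park: Park wins 7–2.
Silva vs Okoro: Okoro wins 6–3.
Toma vs Park: Toma wins 5–4.
Toma vs Okoro: Toma wins 5–4.
Park vs Okoro: Okoro wins 6–3.
No candidate beats all others: Rao beats Toma beats Okoro beats Rao, a majority cycle.

No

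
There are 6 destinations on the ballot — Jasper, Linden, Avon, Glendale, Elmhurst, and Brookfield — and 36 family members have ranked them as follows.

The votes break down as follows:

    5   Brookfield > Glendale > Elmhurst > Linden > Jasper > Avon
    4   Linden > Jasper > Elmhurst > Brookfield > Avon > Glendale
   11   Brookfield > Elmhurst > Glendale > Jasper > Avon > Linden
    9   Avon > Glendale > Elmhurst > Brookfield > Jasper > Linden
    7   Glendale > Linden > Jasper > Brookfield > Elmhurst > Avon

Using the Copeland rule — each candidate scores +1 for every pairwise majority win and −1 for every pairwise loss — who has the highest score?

Pairwise results:
  Jasper vs Linden: Jasper wins 20–16.
  Jasper vs Avon: Jasper wins 27–9.
  Jasper vs Glendale: Glendale wins 32–4.
  Jasper vs Elmhurst: Elmhurst wins 25–11.
  Jasper vs Brookfield: Brookfield wins 25–11.
  Linden vs Avon: Avon wins 20–16.
  Linden vs Glendale: Glendale wins 32–4.
  Linden vs Elmhurst: Elmhurst wins 25–11.
  Linden vs Brookfield: Brookfield wins 25–11.
  Avon vs Glendale: Glendale wins 23–13.
  Avon vs Elmhurst: Elmhurst wins 27–9.
  Avon vs Brookfield: Brookfield wins 27–9.
  Glendale vs Elmhurst: Glendale wins 21–15.
  Glendale vs Brookfield: Brookfield wins 20–16.
  Elmhurst vs Brookfield: Brookfield wins 23–13.
Copeland scores (wins − losses):
  Jasper: 2 − 3 = -1
  Linden: 0 − 5 = -5
  Avon: 1 − 4 = -3
  Glendale: 4 − 1 = 3
  Elmhurst: 3 − 2 = 1
  Brookfield: 5 − 0 = 5
Brookfield has the best Copeland score.

Brookfield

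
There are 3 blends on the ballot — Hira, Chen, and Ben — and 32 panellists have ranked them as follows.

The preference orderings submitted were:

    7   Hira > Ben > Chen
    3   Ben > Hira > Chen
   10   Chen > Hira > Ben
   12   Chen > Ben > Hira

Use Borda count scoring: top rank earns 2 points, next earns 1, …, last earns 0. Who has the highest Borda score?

Borda scores:
  Hira: 7·2 + 3·1 + 10·1 + 12·0 = 27
  Chen: 7·0 + 3·0 + 10·2 + 12·2 = 44
  Ben: 7·1 + 3·2 + 10·0 + 12·1 = 25
Chen has the highest total.

Chen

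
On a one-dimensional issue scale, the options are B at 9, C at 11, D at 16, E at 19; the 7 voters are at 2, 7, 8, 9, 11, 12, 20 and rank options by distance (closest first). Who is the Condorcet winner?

B

With single-peaked preferences on a line, the Condorcet winner is the candidate closest to the median voter.
The median voter (position 9) is closest to B at 9.
Check: B vs D — voters closer to B: 6 of 7.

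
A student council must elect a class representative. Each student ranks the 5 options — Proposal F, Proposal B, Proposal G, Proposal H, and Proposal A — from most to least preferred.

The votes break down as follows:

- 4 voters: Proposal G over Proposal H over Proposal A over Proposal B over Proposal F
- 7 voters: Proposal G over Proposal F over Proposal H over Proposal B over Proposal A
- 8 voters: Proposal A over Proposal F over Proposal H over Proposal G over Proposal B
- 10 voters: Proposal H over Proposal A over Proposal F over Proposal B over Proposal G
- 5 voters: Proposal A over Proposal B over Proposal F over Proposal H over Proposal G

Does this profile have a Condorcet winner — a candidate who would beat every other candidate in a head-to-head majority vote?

No

Head-to-head results (34 voters total):
Proposal F vs Proposal B: Proposal F wins 25–9.
Proposal F vs Proposal G: Proposal F wins 23–11.
Proposal F vs Proposal H: Proposal F wins 20–14.
Proposal F vs Proposal A: Proposal A wins 27–7.
Proposal B vs Proposal G: Proposal G wins 19–15.
Proposal B vs Proposal H: Proposal H wins 29–5.
Proposal B vs Proposal A: Proposal A wins 27–7.
Proposal G vs Proposal H: Proposal H wins 23–11.
Proposal G vs Proposal A: Proposal A wins 23–11.
Proposal H vs Proposal A: Proposal H wins 21–13.
No candidate beats all others: Proposal F beats Proposal H beats Proposal A beats Proposal F, a majority cycle.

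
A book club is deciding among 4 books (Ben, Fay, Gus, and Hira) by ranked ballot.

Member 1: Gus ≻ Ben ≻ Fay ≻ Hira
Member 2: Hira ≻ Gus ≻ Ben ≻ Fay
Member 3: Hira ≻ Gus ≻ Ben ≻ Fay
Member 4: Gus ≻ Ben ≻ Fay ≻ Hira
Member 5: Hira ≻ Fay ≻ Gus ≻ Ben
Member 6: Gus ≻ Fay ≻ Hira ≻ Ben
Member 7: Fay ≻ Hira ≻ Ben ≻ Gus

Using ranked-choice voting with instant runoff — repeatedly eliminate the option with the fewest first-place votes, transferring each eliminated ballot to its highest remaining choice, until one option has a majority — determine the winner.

Round 1: Gus 3, Hira 3, Fay 1, Ben 0. Ben has the fewest and is eliminated.
Round 2: Gus 3, Hira 3, Fay 1. Fay has the fewest and is eliminated.
Round 3: Hira 4, Gus 3. Hira has a majority.

Hira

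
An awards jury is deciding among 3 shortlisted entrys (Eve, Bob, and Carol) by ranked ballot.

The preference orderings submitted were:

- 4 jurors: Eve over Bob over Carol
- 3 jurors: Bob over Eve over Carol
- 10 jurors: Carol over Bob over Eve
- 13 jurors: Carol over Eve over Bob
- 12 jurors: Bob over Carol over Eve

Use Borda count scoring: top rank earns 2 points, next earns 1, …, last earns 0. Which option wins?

Borda scores:
  Eve: 4·2 + 3·1 + 10·0 + 13·1 + 12·0 = 24
  Bob: 4·1 + 3·2 + 10·1 + 13·0 + 12·2 = 44
  Carol: 4·0 + 3·0 + 10·2 + 13·2 + 12·1 = 58
Carol has the highest total.

Carol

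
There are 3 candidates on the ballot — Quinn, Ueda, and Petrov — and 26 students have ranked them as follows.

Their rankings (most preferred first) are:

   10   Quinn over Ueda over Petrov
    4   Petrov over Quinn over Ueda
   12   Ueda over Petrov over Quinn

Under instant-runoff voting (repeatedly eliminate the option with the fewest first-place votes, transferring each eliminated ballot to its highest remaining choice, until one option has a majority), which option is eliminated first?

Petrov

Round 1: Ueda 12, Quinn 10, Petrov 4. Petrov has the fewest and is eliminated.
Round 2: Quinn 14, Ueda 12. Quinn has a majority.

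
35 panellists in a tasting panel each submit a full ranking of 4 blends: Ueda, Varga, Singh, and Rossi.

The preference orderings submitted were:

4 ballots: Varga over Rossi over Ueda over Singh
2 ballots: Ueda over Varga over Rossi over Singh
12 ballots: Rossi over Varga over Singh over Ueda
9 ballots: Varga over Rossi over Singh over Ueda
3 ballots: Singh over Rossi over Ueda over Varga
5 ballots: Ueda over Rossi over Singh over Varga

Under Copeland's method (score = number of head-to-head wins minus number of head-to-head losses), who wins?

Pairwise results:
  Ueda vs Varga: Varga wins 25–10.
  Ueda vs Singh: Singh wins 24–11.
  Ueda vs Rossi: Rossi wins 28–7.
  Varga vs Singh: Varga wins 27–8.
  Varga vs Rossi: Rossi wins 20–15.
  Singh vs Rossi: Rossi wins 32–3.
Copeland scores (wins − losses):
  Ueda: 0 − 3 = -3
  Varga: 2 − 1 = 1
  Singh: 1 − 2 = -1
  Rossi: 3 − 0 = 3
Rossi has the best Copeland score.

Rossi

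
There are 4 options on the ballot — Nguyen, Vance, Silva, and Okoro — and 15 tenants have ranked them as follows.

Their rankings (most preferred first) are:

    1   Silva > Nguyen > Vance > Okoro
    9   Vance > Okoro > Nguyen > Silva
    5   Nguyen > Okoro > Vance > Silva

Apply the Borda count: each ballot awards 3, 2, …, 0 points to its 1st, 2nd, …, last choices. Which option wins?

Borda scores:
  Nguyen: 2 + 9·1 + 5·3 = 26
  Vance: 1 + 9·3 + 5·1 = 33
  Silva: 3 + 9·0 + 5·0 = 3
  Okoro: 0 + 9·2 + 5·2 = 28
Vance has the highest total.

Vance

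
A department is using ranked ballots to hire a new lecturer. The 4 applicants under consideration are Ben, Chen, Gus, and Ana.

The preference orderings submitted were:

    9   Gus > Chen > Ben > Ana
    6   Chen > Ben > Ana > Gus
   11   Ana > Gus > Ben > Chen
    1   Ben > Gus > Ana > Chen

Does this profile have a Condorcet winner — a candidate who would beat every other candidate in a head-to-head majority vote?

Head-to-head results (27 voters total):
Ben vs Chen: Chen wins 15–12.
Ben vs Gus: Gus wins 20–7.
Ben vs Ana: Ben wins 16–11.
Chen vs Gus: Gus wins 21–6.
Chen vs Ana: Chen wins 15–12.
Gus vs Ana: Ana wins 17–10.
No candidate beats all others: Ben beats Ana beats Gus beats Ben, a majority cycle.

No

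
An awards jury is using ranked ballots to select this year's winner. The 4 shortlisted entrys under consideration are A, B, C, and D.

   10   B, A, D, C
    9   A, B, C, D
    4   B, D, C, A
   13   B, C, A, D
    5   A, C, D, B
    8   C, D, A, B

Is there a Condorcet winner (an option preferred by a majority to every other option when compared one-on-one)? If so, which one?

Head-to-head results (49 voters total):
A vs B: B wins 27–22.
A vs C: C wins 25–24.
A vs D: A wins 37–12.
B vs C: B wins 36–13.
B vs D: B wins 36–13.
C vs D: C wins 35–14.
B beats each rival — A (27–22), C (36–13), D (36–13) — so B is the Condorcet winner.

B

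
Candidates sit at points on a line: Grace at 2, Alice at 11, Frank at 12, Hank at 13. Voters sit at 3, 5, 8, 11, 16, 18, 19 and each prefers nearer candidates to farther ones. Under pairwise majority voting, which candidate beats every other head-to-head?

Alice

With single-peaked preferences on a line, the Condorcet winner is the candidate closest to the median voter.
The median voter (position 11) is closest to Alice at 11.
Check: Alice vs Grace — voters closer to Alice: 5 of 7.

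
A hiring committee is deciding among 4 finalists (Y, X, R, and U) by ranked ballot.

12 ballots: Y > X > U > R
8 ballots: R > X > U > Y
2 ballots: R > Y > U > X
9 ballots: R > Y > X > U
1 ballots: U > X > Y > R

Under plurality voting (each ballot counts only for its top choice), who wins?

First-place vote totals:
  Y: 12
  X: 0
  R: 19
  U: 1
R has the most first-place votes.

R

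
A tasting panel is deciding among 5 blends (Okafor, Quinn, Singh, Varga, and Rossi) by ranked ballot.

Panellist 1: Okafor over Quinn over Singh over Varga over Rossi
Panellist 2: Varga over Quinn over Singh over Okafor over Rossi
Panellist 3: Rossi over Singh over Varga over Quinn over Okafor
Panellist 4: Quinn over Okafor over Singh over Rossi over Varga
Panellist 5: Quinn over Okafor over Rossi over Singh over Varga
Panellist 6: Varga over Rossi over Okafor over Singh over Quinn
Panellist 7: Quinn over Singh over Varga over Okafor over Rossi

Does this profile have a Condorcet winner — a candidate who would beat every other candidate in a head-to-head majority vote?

Yes

Head-to-head results (7 voters total):
Okafor vs Quinn: Quinn wins 5–2.
Okafor vs Singh: Okafor wins 4–3.
Okafor vs Varga: Varga wins 4–3.
Okafor vs Rossi: Okafor wins 5–2.
Quinn vs Singh: Quinn wins 5–2.
Quinn vs Varga: Quinn wins 4–3.
Quinn vs Rossi: Quinn wins 5–2.
Singh vs Varga: Singh wins 5–2.
Singh vs Rossi: Singh wins 4–3.
Varga vs Rossi: Varga wins 4–3.
Quinn beats each rival — Okafor (5–2), Singh (5–2), Varga (4–3), Rossi (5–2) — so Quinn is the Condorcet winner.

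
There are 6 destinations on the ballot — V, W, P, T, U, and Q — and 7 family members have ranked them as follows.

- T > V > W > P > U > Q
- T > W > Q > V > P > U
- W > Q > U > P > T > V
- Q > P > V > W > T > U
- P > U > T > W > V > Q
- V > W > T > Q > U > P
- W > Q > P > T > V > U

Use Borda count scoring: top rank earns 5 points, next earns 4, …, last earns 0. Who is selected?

Borda scores:
  V: 4 + 2 + 0 + 3 + 1 + 5 + 1 = 16
  W: 3 + 4 + 5 + 2 + 2 + 4 + 5 = 25
  P: 2 + 1 + 2 + 4 + 5 + 0 + 3 = 17
  T: 5 + 5 + 1 + 1 + 3 + 3 + 2 = 20
  U: 1 + 0 + 3 + 0 + 4 + 1 + 0 = 9
  Q: 0 + 3 + 4 + 5 + 0 + 2 + 4 = 18
W has the highest total.

W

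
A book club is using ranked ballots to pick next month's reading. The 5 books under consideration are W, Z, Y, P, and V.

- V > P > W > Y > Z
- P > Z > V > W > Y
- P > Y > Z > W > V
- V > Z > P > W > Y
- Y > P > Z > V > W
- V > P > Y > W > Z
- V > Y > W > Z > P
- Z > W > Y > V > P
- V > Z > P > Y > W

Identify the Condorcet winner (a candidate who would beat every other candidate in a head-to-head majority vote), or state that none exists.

Head-to-head results (9 voters total):
W vs Z: Z wins 6–3.
W vs Y: Y wins 5–4.
W vs P: P wins 7–2.
W vs V: V wins 7–2.
Z vs Y: Y wins 5–4.
Z vs P: P wins 5–4.
Z vs V: V wins 5–4.
Y vs P: P wins 6–3.
Y vs V: V wins 6–3.
P vs V: V wins 6–3.
V beats each rival — W (7–2), Z (5–4), Y (6–3), P (6–3) — so V is the Condorcet winner.

V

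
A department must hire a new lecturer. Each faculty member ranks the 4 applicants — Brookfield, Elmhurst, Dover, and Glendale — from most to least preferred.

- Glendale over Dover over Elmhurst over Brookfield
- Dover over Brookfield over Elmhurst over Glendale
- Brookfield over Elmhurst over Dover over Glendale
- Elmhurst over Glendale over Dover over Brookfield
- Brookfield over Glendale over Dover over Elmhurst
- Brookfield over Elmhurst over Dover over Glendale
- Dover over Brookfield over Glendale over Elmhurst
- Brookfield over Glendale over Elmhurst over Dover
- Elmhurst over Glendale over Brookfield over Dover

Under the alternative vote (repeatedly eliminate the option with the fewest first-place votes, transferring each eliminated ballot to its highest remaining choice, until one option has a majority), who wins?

Brookfield

Round 1: Brookfield 4, Elmhurst 2, Dover 2, Glendale 1. Glendale has the fewest and is eliminated.
Round 2: Brookfield 4, Dover 3, Elmhurst 2. Elmhurst has the fewest and is eliminated.
Round 3: Brookfield 5, Dover 4. Brookfield has a majority.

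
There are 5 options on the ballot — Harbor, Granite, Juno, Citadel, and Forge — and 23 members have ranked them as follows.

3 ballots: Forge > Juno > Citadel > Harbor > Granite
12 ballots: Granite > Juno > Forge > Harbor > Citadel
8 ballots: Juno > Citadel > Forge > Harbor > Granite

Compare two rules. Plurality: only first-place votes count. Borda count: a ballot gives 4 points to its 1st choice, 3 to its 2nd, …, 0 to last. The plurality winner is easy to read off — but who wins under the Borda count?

Plurality first-place counts: Harbor 0, Granite 12, Juno 8, Citadel 0, Forge 3 → Granite.
Borda totals: Harbor 23, Granite 48, Juno 77, Citadel 30, Forge 52 → Juno.

Juno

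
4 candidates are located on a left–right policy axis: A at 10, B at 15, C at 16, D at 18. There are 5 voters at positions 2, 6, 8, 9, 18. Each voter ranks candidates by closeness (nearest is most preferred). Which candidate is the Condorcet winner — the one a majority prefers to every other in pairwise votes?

A

With single-peaked preferences on a line, the Condorcet winner is the candidate closest to the median voter.
The median voter (position 8) is closest to A at 10.
Check: A vs D — voters closer to A: 4 of 5.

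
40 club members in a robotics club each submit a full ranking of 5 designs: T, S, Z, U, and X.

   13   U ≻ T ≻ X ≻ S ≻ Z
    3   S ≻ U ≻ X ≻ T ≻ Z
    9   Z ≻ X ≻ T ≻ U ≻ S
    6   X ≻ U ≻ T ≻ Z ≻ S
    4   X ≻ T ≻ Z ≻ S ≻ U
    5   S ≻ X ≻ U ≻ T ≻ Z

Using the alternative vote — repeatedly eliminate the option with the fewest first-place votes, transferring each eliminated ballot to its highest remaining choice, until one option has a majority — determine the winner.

X

Round 1: U 13, X 10, Z 9, S 8, T 0. T has the fewest and is eliminated.
Round 2: U 13, X 10, Z 9, S 8. S has the fewest and is eliminated.
Round 3: U 16, X 15, Z 9. Z has the fewest and is eliminated.
Round 4: X 24, U 16. X has a majority.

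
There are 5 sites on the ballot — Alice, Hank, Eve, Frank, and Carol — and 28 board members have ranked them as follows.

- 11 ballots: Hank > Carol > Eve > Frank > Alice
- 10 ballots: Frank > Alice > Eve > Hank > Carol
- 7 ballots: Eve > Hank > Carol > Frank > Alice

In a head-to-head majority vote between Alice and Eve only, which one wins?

Ballots ranking Alice above Eve: 10.
Ballots ranking Eve above Alice: 11+7 = 18.
Eve wins the head-to-head, 18–10.

Eve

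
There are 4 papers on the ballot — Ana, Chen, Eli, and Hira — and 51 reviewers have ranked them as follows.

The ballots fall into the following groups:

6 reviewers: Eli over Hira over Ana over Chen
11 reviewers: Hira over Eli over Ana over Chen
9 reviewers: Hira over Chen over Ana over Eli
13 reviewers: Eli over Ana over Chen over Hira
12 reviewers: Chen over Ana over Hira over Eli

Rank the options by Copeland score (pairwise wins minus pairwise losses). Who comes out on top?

Hira

Pairwise results:
  Ana vs Chen: Ana wins 30–21.
  Ana vs Eli: Eli wins 30–21.
  Ana vs Hira: Hira wins 26–25.
  Chen vs Eli: Eli wins 30–21.
  Chen vs Hira: Hira wins 26–25.
  Eli vs Hira: Hira wins 32–19.
Copeland scores (wins − losses):
  Ana: 1 − 2 = -1
  Chen: 0 − 3 = -3
  Eli: 2 − 1 = 1
  Hira: 3 − 0 = 3
Hira has the best Copeland score.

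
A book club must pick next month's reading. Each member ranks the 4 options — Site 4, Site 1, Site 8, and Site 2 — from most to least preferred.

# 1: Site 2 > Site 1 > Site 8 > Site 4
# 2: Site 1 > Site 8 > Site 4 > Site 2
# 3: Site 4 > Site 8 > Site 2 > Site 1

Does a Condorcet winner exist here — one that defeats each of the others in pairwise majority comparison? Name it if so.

None — there is no Condorcet winner

Head-to-head results (3 voters total):
Site 4 vs Site 1: Site 1 wins 2–1.
Site 4 vs Site 8: Site 8 wins 2–1.
Site 4 vs Site 2: Site 4 wins 2–1.
Site 1 vs Site 8: Site 1 wins 2–1.
Site 1 vs Site 2: Site 2 wins 2–1.
Site 8 vs Site 2: Site 8 wins 2–1.
No candidate beats all others: Site 4 beats Site 2 beats Site 1 beats Site 4, a majority cycle.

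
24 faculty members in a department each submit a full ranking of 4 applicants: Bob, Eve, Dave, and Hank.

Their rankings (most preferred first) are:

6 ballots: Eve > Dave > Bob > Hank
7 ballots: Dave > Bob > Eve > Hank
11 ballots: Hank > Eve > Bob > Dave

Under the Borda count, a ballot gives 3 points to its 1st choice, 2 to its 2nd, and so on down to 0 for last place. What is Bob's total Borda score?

31

Borda scores:
  Bob: 6·1 + 7·2 + 11·1 = 31
  Eve: 6·3 + 7·1 + 11·2 = 47
  Dave: 6·2 + 7·3 + 11·0 = 33
  Hank: 6·0 + 7·0 + 11·3 = 33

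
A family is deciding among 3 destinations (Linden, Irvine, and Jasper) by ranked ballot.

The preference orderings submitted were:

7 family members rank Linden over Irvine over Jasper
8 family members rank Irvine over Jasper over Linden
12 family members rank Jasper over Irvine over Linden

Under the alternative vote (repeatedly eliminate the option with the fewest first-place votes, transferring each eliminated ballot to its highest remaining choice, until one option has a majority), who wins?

Round 1: Jasper 12, Irvine 8, Linden 7. Linden has the fewest and is eliminated.
Round 2: Irvine 15, Jasper 12. Irvine has a majority.

Irvine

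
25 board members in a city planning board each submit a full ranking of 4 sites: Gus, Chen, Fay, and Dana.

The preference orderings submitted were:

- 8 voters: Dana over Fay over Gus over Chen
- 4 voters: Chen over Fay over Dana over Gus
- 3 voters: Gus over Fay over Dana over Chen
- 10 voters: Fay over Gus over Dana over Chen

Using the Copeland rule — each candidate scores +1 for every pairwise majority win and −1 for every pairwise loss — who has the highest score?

Fay

Pairwise results:
  Gus vs Chen: Gus wins 21–4.
  Gus vs Fay: Fay wins 22–3.
  Gus vs Dana: Gus wins 13–12.
  Chen vs Fay: Fay wins 21–4.
  Chen vs Dana: Dana wins 21–4.
  Fay vs Dana: Fay wins 17–8.
Copeland scores (wins − losses):
  Gus: 2 − 1 = 1
  Chen: 0 − 3 = -3
  Fay: 3 − 0 = 3
  Dana: 1 − 2 = -1
Fay has the best Copeland score.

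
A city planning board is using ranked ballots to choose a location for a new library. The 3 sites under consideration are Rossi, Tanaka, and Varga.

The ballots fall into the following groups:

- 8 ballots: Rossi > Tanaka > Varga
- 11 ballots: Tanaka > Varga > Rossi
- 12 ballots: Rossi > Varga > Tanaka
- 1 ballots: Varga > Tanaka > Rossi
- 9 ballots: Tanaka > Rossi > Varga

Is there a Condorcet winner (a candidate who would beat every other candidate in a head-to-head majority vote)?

Head-to-head results (41 voters total):
Rossi vs Tanaka: Tanaka wins 21–20.
Rossi vs Varga: Rossi wins 29–12.
Tanaka vs Varga: Tanaka wins 28–13.
Tanaka beats each rival — Rossi (21–20), Varga (28–13) — so Tanaka is the Condorcet winner.

Yes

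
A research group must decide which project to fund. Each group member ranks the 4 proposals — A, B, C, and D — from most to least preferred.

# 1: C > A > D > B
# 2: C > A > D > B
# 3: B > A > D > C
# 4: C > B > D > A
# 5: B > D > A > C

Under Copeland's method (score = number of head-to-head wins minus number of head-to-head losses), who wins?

Pairwise results:
  A vs B: B wins 3–2.
  A vs C: C wins 3–2.
  A vs D: A wins 3–2.
  B vs C: C wins 3–2.
  B vs D: B wins 3–2.
  C vs D: C wins 3–2.
Copeland scores (wins − losses):
  A: 1 − 2 = -1
  B: 2 − 1 = 1
  C: 3 − 0 = 3
  D: 0 − 3 = -3
C has the best Copeland score.

C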